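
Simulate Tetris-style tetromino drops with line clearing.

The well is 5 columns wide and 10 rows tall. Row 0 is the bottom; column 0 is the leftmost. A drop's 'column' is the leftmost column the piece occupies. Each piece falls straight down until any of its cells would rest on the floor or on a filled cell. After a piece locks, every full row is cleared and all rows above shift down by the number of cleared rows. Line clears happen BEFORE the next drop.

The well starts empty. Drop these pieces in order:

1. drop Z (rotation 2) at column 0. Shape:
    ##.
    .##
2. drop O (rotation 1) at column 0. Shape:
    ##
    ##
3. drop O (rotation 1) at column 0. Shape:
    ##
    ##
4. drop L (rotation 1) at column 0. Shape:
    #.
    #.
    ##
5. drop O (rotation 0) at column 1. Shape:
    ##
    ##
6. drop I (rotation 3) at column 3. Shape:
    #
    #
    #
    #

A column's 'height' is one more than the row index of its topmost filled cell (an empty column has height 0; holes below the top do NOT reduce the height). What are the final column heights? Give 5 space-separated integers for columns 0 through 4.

Drop 1: Z rot2 at col 0 lands with bottom-row=0; cleared 0 line(s) (total 0); column heights now [2 2 1 0 0], max=2
Drop 2: O rot1 at col 0 lands with bottom-row=2; cleared 0 line(s) (total 0); column heights now [4 4 1 0 0], max=4
Drop 3: O rot1 at col 0 lands with bottom-row=4; cleared 0 line(s) (total 0); column heights now [6 6 1 0 0], max=6
Drop 4: L rot1 at col 0 lands with bottom-row=6; cleared 0 line(s) (total 0); column heights now [9 7 1 0 0], max=9
Drop 5: O rot0 at col 1 lands with bottom-row=7; cleared 0 line(s) (total 0); column heights now [9 9 9 0 0], max=9
Drop 6: I rot3 at col 3 lands with bottom-row=0; cleared 0 line(s) (total 0); column heights now [9 9 9 4 0], max=9

Answer: 9 9 9 4 0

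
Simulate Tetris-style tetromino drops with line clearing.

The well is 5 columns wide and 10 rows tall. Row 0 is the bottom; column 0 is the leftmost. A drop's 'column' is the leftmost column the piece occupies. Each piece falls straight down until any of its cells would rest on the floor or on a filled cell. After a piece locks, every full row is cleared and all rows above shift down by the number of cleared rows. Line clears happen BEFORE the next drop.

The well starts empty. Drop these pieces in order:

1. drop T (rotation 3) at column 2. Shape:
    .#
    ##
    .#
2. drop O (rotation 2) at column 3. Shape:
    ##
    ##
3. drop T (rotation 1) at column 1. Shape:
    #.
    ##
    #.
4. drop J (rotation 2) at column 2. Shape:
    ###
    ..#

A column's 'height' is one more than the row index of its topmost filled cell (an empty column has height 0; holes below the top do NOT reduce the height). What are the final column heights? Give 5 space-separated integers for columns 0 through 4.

Answer: 0 4 7 7 7

Derivation:
Drop 1: T rot3 at col 2 lands with bottom-row=0; cleared 0 line(s) (total 0); column heights now [0 0 2 3 0], max=3
Drop 2: O rot2 at col 3 lands with bottom-row=3; cleared 0 line(s) (total 0); column heights now [0 0 2 5 5], max=5
Drop 3: T rot1 at col 1 lands with bottom-row=1; cleared 0 line(s) (total 0); column heights now [0 4 3 5 5], max=5
Drop 4: J rot2 at col 2 lands with bottom-row=5; cleared 0 line(s) (total 0); column heights now [0 4 7 7 7], max=7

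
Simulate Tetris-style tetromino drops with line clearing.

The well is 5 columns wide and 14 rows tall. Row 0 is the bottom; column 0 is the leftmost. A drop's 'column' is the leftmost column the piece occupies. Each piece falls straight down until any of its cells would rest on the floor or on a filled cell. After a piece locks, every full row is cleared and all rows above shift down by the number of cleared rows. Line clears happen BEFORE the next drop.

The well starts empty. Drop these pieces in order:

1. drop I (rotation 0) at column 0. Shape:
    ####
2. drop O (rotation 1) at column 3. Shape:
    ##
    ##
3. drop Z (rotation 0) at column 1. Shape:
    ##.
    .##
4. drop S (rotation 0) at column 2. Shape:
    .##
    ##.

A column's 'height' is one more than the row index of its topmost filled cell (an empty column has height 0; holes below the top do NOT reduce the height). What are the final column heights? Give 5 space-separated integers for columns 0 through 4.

Drop 1: I rot0 at col 0 lands with bottom-row=0; cleared 0 line(s) (total 0); column heights now [1 1 1 1 0], max=1
Drop 2: O rot1 at col 3 lands with bottom-row=1; cleared 0 line(s) (total 0); column heights now [1 1 1 3 3], max=3
Drop 3: Z rot0 at col 1 lands with bottom-row=3; cleared 0 line(s) (total 0); column heights now [1 5 5 4 3], max=5
Drop 4: S rot0 at col 2 lands with bottom-row=5; cleared 0 line(s) (total 0); column heights now [1 5 6 7 7], max=7

Answer: 1 5 6 7 7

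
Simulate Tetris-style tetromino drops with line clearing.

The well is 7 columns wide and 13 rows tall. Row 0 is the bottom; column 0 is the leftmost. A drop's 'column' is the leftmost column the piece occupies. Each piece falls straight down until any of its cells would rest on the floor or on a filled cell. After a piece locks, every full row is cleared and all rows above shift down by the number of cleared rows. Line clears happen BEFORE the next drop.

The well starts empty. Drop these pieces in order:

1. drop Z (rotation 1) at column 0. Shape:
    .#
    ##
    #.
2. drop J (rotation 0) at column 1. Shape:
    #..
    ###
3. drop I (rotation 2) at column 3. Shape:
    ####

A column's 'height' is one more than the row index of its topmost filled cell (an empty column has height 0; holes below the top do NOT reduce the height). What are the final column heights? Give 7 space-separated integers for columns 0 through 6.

Drop 1: Z rot1 at col 0 lands with bottom-row=0; cleared 0 line(s) (total 0); column heights now [2 3 0 0 0 0 0], max=3
Drop 2: J rot0 at col 1 lands with bottom-row=3; cleared 0 line(s) (total 0); column heights now [2 5 4 4 0 0 0], max=5
Drop 3: I rot2 at col 3 lands with bottom-row=4; cleared 0 line(s) (total 0); column heights now [2 5 4 5 5 5 5], max=5

Answer: 2 5 4 5 5 5 5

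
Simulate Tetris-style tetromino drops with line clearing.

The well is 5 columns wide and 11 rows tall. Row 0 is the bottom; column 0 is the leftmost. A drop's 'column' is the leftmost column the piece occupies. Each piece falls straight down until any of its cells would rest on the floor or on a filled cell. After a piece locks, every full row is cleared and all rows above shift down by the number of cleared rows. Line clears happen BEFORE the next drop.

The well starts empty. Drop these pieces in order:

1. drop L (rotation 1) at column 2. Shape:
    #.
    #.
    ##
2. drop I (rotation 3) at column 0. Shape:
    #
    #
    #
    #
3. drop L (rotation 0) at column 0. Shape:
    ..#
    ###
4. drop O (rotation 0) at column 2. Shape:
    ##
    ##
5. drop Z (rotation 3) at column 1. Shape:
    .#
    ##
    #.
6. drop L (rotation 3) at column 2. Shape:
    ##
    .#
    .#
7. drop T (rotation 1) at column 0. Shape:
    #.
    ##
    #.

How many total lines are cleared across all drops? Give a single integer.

Answer: 0

Derivation:
Drop 1: L rot1 at col 2 lands with bottom-row=0; cleared 0 line(s) (total 0); column heights now [0 0 3 1 0], max=3
Drop 2: I rot3 at col 0 lands with bottom-row=0; cleared 0 line(s) (total 0); column heights now [4 0 3 1 0], max=4
Drop 3: L rot0 at col 0 lands with bottom-row=4; cleared 0 line(s) (total 0); column heights now [5 5 6 1 0], max=6
Drop 4: O rot0 at col 2 lands with bottom-row=6; cleared 0 line(s) (total 0); column heights now [5 5 8 8 0], max=8
Drop 5: Z rot3 at col 1 lands with bottom-row=7; cleared 0 line(s) (total 0); column heights now [5 9 10 8 0], max=10
Drop 6: L rot3 at col 2 lands with bottom-row=8; cleared 0 line(s) (total 0); column heights now [5 9 11 11 0], max=11
Drop 7: T rot1 at col 0 lands with bottom-row=8; cleared 0 line(s) (total 0); column heights now [11 10 11 11 0], max=11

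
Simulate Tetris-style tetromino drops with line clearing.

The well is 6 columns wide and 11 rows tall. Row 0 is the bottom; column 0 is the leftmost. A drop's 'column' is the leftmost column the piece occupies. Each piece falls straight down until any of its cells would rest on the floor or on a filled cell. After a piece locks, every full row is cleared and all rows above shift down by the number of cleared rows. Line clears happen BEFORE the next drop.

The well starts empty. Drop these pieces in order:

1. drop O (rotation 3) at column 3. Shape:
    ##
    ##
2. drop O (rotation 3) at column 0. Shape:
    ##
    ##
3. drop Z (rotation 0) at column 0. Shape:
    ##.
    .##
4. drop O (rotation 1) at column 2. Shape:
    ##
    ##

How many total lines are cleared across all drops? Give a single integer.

Drop 1: O rot3 at col 3 lands with bottom-row=0; cleared 0 line(s) (total 0); column heights now [0 0 0 2 2 0], max=2
Drop 2: O rot3 at col 0 lands with bottom-row=0; cleared 0 line(s) (total 0); column heights now [2 2 0 2 2 0], max=2
Drop 3: Z rot0 at col 0 lands with bottom-row=2; cleared 0 line(s) (total 0); column heights now [4 4 3 2 2 0], max=4
Drop 4: O rot1 at col 2 lands with bottom-row=3; cleared 0 line(s) (total 0); column heights now [4 4 5 5 2 0], max=5

Answer: 0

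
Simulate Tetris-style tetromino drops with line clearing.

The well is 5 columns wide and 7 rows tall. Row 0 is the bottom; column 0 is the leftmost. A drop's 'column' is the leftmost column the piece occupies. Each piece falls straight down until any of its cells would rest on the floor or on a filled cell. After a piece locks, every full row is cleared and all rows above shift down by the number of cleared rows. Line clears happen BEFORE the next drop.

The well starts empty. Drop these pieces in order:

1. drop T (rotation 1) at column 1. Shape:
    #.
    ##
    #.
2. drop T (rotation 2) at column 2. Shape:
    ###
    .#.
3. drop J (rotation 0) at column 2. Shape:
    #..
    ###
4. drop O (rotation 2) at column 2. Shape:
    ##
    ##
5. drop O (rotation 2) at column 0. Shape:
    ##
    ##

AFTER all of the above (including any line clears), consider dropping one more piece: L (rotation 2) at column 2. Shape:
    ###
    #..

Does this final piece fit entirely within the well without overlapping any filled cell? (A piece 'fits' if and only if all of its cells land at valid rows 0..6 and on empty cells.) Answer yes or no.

Answer: no

Derivation:
Drop 1: T rot1 at col 1 lands with bottom-row=0; cleared 0 line(s) (total 0); column heights now [0 3 2 0 0], max=3
Drop 2: T rot2 at col 2 lands with bottom-row=1; cleared 0 line(s) (total 0); column heights now [0 3 3 3 3], max=3
Drop 3: J rot0 at col 2 lands with bottom-row=3; cleared 0 line(s) (total 0); column heights now [0 3 5 4 4], max=5
Drop 4: O rot2 at col 2 lands with bottom-row=5; cleared 0 line(s) (total 0); column heights now [0 3 7 7 4], max=7
Drop 5: O rot2 at col 0 lands with bottom-row=3; cleared 1 line(s) (total 1); column heights now [4 4 6 6 3], max=6
Test piece L rot2 at col 2 (width 3): heights before test = [4 4 6 6 3]; fits = False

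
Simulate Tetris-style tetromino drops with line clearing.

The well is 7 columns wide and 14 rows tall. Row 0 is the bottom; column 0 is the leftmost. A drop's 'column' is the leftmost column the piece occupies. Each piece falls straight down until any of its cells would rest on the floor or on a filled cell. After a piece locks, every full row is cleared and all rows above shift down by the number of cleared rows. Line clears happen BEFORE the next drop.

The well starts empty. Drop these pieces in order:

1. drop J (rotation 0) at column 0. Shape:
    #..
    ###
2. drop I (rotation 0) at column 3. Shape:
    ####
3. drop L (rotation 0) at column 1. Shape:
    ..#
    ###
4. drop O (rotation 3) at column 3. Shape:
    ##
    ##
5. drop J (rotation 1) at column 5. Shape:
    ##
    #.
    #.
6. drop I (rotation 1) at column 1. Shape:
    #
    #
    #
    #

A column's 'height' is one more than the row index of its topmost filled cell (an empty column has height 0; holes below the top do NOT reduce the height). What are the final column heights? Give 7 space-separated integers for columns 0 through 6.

Drop 1: J rot0 at col 0 lands with bottom-row=0; cleared 0 line(s) (total 0); column heights now [2 1 1 0 0 0 0], max=2
Drop 2: I rot0 at col 3 lands with bottom-row=0; cleared 1 line(s) (total 1); column heights now [1 0 0 0 0 0 0], max=1
Drop 3: L rot0 at col 1 lands with bottom-row=0; cleared 0 line(s) (total 1); column heights now [1 1 1 2 0 0 0], max=2
Drop 4: O rot3 at col 3 lands with bottom-row=2; cleared 0 line(s) (total 1); column heights now [1 1 1 4 4 0 0], max=4
Drop 5: J rot1 at col 5 lands with bottom-row=0; cleared 0 line(s) (total 1); column heights now [1 1 1 4 4 3 3], max=4
Drop 6: I rot1 at col 1 lands with bottom-row=1; cleared 0 line(s) (total 1); column heights now [1 5 1 4 4 3 3], max=5

Answer: 1 5 1 4 4 3 3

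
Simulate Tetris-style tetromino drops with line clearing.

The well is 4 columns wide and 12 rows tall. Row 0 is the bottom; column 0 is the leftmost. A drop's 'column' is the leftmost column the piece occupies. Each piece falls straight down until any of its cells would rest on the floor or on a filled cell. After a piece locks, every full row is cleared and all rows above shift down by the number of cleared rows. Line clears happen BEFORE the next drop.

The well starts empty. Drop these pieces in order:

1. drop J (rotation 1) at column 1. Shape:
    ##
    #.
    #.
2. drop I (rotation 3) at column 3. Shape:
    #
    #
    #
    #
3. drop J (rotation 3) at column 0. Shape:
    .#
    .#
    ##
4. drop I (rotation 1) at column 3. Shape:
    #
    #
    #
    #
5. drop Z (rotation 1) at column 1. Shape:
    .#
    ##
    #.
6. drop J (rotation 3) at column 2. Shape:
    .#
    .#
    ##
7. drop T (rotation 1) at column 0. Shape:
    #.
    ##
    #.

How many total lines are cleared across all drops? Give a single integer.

Answer: 1

Derivation:
Drop 1: J rot1 at col 1 lands with bottom-row=0; cleared 0 line(s) (total 0); column heights now [0 3 3 0], max=3
Drop 2: I rot3 at col 3 lands with bottom-row=0; cleared 0 line(s) (total 0); column heights now [0 3 3 4], max=4
Drop 3: J rot3 at col 0 lands with bottom-row=3; cleared 0 line(s) (total 0); column heights now [4 6 3 4], max=6
Drop 4: I rot1 at col 3 lands with bottom-row=4; cleared 0 line(s) (total 0); column heights now [4 6 3 8], max=8
Drop 5: Z rot1 at col 1 lands with bottom-row=6; cleared 0 line(s) (total 0); column heights now [4 8 9 8], max=9
Drop 6: J rot3 at col 2 lands with bottom-row=9; cleared 0 line(s) (total 0); column heights now [4 8 10 12], max=12
Drop 7: T rot1 at col 0 lands with bottom-row=7; cleared 1 line(s) (total 1); column heights now [9 8 9 11], max=11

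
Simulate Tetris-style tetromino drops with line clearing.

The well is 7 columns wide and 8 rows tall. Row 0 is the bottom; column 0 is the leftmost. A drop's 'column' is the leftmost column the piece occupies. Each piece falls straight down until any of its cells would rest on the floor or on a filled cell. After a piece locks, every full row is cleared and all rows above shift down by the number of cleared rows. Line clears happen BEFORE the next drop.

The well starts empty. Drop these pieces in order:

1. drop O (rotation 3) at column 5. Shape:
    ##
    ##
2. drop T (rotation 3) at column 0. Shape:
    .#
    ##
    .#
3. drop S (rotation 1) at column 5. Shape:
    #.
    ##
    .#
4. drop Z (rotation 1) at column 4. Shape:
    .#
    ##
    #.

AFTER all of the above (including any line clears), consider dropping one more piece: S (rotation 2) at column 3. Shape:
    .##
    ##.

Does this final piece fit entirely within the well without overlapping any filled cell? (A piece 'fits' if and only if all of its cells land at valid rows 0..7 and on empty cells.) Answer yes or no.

Answer: yes

Derivation:
Drop 1: O rot3 at col 5 lands with bottom-row=0; cleared 0 line(s) (total 0); column heights now [0 0 0 0 0 2 2], max=2
Drop 2: T rot3 at col 0 lands with bottom-row=0; cleared 0 line(s) (total 0); column heights now [2 3 0 0 0 2 2], max=3
Drop 3: S rot1 at col 5 lands with bottom-row=2; cleared 0 line(s) (total 0); column heights now [2 3 0 0 0 5 4], max=5
Drop 4: Z rot1 at col 4 lands with bottom-row=4; cleared 0 line(s) (total 0); column heights now [2 3 0 0 6 7 4], max=7
Test piece S rot2 at col 3 (width 3): heights before test = [2 3 0 0 6 7 4]; fits = True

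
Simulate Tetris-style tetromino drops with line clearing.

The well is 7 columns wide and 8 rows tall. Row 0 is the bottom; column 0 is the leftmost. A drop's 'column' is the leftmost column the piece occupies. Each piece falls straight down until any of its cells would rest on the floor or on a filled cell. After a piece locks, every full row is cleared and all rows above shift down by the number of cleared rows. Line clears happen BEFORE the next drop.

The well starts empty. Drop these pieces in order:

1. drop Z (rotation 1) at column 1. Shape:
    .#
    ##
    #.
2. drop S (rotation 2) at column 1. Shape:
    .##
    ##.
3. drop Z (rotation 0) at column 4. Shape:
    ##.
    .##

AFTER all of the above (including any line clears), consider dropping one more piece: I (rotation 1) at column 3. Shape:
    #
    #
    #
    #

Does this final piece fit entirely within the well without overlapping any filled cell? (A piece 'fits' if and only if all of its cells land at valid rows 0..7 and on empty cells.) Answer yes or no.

Drop 1: Z rot1 at col 1 lands with bottom-row=0; cleared 0 line(s) (total 0); column heights now [0 2 3 0 0 0 0], max=3
Drop 2: S rot2 at col 1 lands with bottom-row=3; cleared 0 line(s) (total 0); column heights now [0 4 5 5 0 0 0], max=5
Drop 3: Z rot0 at col 4 lands with bottom-row=0; cleared 0 line(s) (total 0); column heights now [0 4 5 5 2 2 1], max=5
Test piece I rot1 at col 3 (width 1): heights before test = [0 4 5 5 2 2 1]; fits = False

Answer: no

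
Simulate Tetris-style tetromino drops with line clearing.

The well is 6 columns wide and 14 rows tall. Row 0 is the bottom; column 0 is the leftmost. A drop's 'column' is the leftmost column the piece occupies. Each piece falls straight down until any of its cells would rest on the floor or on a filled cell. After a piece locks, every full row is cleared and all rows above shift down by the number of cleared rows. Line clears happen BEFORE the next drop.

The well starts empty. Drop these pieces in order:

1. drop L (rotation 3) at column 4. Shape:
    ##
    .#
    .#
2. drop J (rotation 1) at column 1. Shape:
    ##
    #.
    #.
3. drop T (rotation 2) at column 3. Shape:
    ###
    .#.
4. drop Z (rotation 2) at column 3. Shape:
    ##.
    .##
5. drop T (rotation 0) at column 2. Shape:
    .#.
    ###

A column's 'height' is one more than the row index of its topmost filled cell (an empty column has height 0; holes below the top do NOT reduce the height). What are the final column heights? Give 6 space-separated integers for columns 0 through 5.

Answer: 0 3 8 9 8 6

Derivation:
Drop 1: L rot3 at col 4 lands with bottom-row=0; cleared 0 line(s) (total 0); column heights now [0 0 0 0 3 3], max=3
Drop 2: J rot1 at col 1 lands with bottom-row=0; cleared 0 line(s) (total 0); column heights now [0 3 3 0 3 3], max=3
Drop 3: T rot2 at col 3 lands with bottom-row=3; cleared 0 line(s) (total 0); column heights now [0 3 3 5 5 5], max=5
Drop 4: Z rot2 at col 3 lands with bottom-row=5; cleared 0 line(s) (total 0); column heights now [0 3 3 7 7 6], max=7
Drop 5: T rot0 at col 2 lands with bottom-row=7; cleared 0 line(s) (total 0); column heights now [0 3 8 9 8 6], max=9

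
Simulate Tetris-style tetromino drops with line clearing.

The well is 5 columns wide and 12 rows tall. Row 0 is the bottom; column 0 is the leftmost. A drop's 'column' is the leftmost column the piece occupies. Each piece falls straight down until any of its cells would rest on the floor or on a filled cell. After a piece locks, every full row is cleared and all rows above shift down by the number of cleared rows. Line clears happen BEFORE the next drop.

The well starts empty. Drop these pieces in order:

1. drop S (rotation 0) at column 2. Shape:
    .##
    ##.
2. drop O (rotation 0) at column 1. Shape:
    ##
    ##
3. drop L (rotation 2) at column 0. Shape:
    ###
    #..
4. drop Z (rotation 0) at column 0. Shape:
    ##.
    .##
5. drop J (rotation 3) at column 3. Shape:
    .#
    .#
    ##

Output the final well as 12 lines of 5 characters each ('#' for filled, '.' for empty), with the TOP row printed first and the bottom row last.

Drop 1: S rot0 at col 2 lands with bottom-row=0; cleared 0 line(s) (total 0); column heights now [0 0 1 2 2], max=2
Drop 2: O rot0 at col 1 lands with bottom-row=1; cleared 0 line(s) (total 0); column heights now [0 3 3 2 2], max=3
Drop 3: L rot2 at col 0 lands with bottom-row=2; cleared 0 line(s) (total 0); column heights now [4 4 4 2 2], max=4
Drop 4: Z rot0 at col 0 lands with bottom-row=4; cleared 0 line(s) (total 0); column heights now [6 6 5 2 2], max=6
Drop 5: J rot3 at col 3 lands with bottom-row=2; cleared 1 line(s) (total 1); column heights now [5 5 4 2 4], max=5

Answer: .....
.....
.....
.....
.....
.....
.....
##...
.##.#
###.#
.####
..##.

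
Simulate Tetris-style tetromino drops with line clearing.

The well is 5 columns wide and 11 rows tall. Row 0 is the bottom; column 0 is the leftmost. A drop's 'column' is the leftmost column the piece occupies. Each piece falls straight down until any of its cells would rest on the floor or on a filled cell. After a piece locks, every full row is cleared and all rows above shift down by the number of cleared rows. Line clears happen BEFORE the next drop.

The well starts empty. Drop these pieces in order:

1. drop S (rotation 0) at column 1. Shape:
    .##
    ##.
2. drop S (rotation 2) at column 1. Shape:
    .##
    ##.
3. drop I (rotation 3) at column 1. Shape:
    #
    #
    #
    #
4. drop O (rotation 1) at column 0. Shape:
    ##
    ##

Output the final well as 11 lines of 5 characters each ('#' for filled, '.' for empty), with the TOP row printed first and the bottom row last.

Answer: .....
.....
##...
##...
.#...
.#...
.#...
.###.
.##..
..##.
.##..

Derivation:
Drop 1: S rot0 at col 1 lands with bottom-row=0; cleared 0 line(s) (total 0); column heights now [0 1 2 2 0], max=2
Drop 2: S rot2 at col 1 lands with bottom-row=2; cleared 0 line(s) (total 0); column heights now [0 3 4 4 0], max=4
Drop 3: I rot3 at col 1 lands with bottom-row=3; cleared 0 line(s) (total 0); column heights now [0 7 4 4 0], max=7
Drop 4: O rot1 at col 0 lands with bottom-row=7; cleared 0 line(s) (total 0); column heights now [9 9 4 4 0], max=9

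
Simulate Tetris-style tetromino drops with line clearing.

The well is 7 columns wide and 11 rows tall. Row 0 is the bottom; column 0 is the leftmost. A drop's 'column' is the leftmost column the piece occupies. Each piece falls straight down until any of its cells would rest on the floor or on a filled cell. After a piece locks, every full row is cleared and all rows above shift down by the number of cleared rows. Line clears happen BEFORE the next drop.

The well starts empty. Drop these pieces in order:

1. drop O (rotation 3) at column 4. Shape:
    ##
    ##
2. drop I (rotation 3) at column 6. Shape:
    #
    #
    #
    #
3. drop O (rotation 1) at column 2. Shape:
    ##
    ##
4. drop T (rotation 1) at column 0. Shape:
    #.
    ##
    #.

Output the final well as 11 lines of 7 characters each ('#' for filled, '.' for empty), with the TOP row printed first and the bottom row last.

Answer: .......
.......
.......
.......
.......
.......
.......
.......
......#
#.....#
#.#####

Derivation:
Drop 1: O rot3 at col 4 lands with bottom-row=0; cleared 0 line(s) (total 0); column heights now [0 0 0 0 2 2 0], max=2
Drop 2: I rot3 at col 6 lands with bottom-row=0; cleared 0 line(s) (total 0); column heights now [0 0 0 0 2 2 4], max=4
Drop 3: O rot1 at col 2 lands with bottom-row=0; cleared 0 line(s) (total 0); column heights now [0 0 2 2 2 2 4], max=4
Drop 4: T rot1 at col 0 lands with bottom-row=0; cleared 1 line(s) (total 1); column heights now [2 0 1 1 1 1 3], max=3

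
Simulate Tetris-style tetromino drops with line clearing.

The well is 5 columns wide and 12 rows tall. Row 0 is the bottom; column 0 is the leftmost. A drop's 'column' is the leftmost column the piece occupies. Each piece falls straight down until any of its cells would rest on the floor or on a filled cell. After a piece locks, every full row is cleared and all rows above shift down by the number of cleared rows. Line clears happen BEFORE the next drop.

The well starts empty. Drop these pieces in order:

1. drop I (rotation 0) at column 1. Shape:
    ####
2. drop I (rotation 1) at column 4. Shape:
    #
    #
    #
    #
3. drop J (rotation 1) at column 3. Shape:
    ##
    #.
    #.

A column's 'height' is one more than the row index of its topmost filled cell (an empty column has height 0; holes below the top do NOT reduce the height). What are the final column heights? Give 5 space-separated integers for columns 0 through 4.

Drop 1: I rot0 at col 1 lands with bottom-row=0; cleared 0 line(s) (total 0); column heights now [0 1 1 1 1], max=1
Drop 2: I rot1 at col 4 lands with bottom-row=1; cleared 0 line(s) (total 0); column heights now [0 1 1 1 5], max=5
Drop 3: J rot1 at col 3 lands with bottom-row=3; cleared 0 line(s) (total 0); column heights now [0 1 1 6 6], max=6

Answer: 0 1 1 6 6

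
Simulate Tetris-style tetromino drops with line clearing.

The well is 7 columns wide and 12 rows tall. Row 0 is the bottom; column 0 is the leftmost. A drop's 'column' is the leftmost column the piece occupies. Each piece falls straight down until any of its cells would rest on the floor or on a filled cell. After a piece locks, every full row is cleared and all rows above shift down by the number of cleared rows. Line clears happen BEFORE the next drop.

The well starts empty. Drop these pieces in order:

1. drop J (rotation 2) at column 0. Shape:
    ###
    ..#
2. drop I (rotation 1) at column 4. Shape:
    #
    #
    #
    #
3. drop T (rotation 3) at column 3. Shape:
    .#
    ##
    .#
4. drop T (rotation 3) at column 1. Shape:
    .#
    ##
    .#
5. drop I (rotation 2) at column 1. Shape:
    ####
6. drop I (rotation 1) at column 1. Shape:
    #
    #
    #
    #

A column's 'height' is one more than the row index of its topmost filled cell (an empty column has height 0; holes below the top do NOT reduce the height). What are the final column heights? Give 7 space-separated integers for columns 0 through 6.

Answer: 2 12 8 8 8 0 0

Derivation:
Drop 1: J rot2 at col 0 lands with bottom-row=0; cleared 0 line(s) (total 0); column heights now [2 2 2 0 0 0 0], max=2
Drop 2: I rot1 at col 4 lands with bottom-row=0; cleared 0 line(s) (total 0); column heights now [2 2 2 0 4 0 0], max=4
Drop 3: T rot3 at col 3 lands with bottom-row=4; cleared 0 line(s) (total 0); column heights now [2 2 2 6 7 0 0], max=7
Drop 4: T rot3 at col 1 lands with bottom-row=2; cleared 0 line(s) (total 0); column heights now [2 4 5 6 7 0 0], max=7
Drop 5: I rot2 at col 1 lands with bottom-row=7; cleared 0 line(s) (total 0); column heights now [2 8 8 8 8 0 0], max=8
Drop 6: I rot1 at col 1 lands with bottom-row=8; cleared 0 line(s) (total 0); column heights now [2 12 8 8 8 0 0], max=12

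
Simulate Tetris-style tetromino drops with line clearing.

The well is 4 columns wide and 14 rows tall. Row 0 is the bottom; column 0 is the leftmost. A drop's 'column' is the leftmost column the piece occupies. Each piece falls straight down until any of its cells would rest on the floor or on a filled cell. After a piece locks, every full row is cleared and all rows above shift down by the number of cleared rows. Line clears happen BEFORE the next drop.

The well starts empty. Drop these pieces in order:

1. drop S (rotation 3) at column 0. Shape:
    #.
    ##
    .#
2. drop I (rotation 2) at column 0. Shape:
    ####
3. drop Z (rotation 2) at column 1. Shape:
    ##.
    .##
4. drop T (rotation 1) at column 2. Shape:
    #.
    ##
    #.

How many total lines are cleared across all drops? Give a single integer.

Answer: 2

Derivation:
Drop 1: S rot3 at col 0 lands with bottom-row=0; cleared 0 line(s) (total 0); column heights now [3 2 0 0], max=3
Drop 2: I rot2 at col 0 lands with bottom-row=3; cleared 1 line(s) (total 1); column heights now [3 2 0 0], max=3
Drop 3: Z rot2 at col 1 lands with bottom-row=1; cleared 1 line(s) (total 2); column heights now [2 2 2 0], max=2
Drop 4: T rot1 at col 2 lands with bottom-row=2; cleared 0 line(s) (total 2); column heights now [2 2 5 4], max=5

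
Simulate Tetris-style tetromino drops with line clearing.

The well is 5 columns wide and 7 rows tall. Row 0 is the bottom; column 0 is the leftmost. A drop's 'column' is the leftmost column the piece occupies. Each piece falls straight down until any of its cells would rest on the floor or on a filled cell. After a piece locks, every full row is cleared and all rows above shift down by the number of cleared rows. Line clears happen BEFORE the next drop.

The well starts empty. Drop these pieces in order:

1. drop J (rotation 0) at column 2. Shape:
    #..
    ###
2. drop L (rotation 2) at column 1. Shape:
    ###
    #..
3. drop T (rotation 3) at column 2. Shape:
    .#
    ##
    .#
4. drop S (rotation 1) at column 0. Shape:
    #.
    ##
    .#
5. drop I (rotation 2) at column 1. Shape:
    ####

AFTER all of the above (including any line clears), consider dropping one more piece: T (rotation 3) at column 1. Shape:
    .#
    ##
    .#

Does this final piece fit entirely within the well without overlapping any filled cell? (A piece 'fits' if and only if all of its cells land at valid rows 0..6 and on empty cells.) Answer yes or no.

Answer: no

Derivation:
Drop 1: J rot0 at col 2 lands with bottom-row=0; cleared 0 line(s) (total 0); column heights now [0 0 2 1 1], max=2
Drop 2: L rot2 at col 1 lands with bottom-row=1; cleared 0 line(s) (total 0); column heights now [0 3 3 3 1], max=3
Drop 3: T rot3 at col 2 lands with bottom-row=3; cleared 0 line(s) (total 0); column heights now [0 3 5 6 1], max=6
Drop 4: S rot1 at col 0 lands with bottom-row=3; cleared 0 line(s) (total 0); column heights now [6 5 5 6 1], max=6
Drop 5: I rot2 at col 1 lands with bottom-row=6; cleared 0 line(s) (total 0); column heights now [6 7 7 7 7], max=7
Test piece T rot3 at col 1 (width 2): heights before test = [6 7 7 7 7]; fits = False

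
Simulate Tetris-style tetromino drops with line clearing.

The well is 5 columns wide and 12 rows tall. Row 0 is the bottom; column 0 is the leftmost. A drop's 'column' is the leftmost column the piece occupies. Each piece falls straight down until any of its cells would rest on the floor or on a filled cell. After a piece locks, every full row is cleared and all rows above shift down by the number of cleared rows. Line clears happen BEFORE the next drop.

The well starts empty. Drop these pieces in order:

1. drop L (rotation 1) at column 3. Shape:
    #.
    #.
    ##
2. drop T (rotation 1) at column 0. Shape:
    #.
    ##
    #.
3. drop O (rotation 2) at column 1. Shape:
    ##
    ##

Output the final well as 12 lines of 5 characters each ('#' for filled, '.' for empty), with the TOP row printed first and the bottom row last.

Drop 1: L rot1 at col 3 lands with bottom-row=0; cleared 0 line(s) (total 0); column heights now [0 0 0 3 1], max=3
Drop 2: T rot1 at col 0 lands with bottom-row=0; cleared 0 line(s) (total 0); column heights now [3 2 0 3 1], max=3
Drop 3: O rot2 at col 1 lands with bottom-row=2; cleared 0 line(s) (total 0); column heights now [3 4 4 3 1], max=4

Answer: .....
.....
.....
.....
.....
.....
.....
.....
.##..
####.
##.#.
#..##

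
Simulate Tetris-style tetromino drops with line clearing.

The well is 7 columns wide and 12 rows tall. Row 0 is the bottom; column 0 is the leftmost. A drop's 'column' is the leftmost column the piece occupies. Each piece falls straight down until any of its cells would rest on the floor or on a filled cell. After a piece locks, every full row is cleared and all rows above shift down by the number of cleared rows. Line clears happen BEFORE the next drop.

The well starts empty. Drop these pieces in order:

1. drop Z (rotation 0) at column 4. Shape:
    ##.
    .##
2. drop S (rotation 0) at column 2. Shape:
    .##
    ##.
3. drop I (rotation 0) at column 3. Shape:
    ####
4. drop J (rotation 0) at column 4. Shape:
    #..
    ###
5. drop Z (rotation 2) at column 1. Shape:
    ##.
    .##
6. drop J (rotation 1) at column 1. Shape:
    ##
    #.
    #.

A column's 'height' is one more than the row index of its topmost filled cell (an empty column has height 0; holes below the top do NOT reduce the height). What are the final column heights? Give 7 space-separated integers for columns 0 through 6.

Drop 1: Z rot0 at col 4 lands with bottom-row=0; cleared 0 line(s) (total 0); column heights now [0 0 0 0 2 2 1], max=2
Drop 2: S rot0 at col 2 lands with bottom-row=1; cleared 0 line(s) (total 0); column heights now [0 0 2 3 3 2 1], max=3
Drop 3: I rot0 at col 3 lands with bottom-row=3; cleared 0 line(s) (total 0); column heights now [0 0 2 4 4 4 4], max=4
Drop 4: J rot0 at col 4 lands with bottom-row=4; cleared 0 line(s) (total 0); column heights now [0 0 2 4 6 5 5], max=6
Drop 5: Z rot2 at col 1 lands with bottom-row=4; cleared 0 line(s) (total 0); column heights now [0 6 6 5 6 5 5], max=6
Drop 6: J rot1 at col 1 lands with bottom-row=6; cleared 0 line(s) (total 0); column heights now [0 9 9 5 6 5 5], max=9

Answer: 0 9 9 5 6 5 5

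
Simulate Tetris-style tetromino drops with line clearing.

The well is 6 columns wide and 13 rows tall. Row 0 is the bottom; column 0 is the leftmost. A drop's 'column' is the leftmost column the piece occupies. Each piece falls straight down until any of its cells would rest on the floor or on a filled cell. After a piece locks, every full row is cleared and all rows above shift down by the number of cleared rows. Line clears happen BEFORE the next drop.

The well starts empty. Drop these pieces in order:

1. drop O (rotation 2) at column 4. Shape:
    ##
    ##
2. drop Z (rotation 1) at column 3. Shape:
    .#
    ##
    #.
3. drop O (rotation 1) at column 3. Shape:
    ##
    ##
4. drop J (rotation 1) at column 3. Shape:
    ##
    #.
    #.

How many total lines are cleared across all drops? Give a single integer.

Answer: 0

Derivation:
Drop 1: O rot2 at col 4 lands with bottom-row=0; cleared 0 line(s) (total 0); column heights now [0 0 0 0 2 2], max=2
Drop 2: Z rot1 at col 3 lands with bottom-row=1; cleared 0 line(s) (total 0); column heights now [0 0 0 3 4 2], max=4
Drop 3: O rot1 at col 3 lands with bottom-row=4; cleared 0 line(s) (total 0); column heights now [0 0 0 6 6 2], max=6
Drop 4: J rot1 at col 3 lands with bottom-row=6; cleared 0 line(s) (total 0); column heights now [0 0 0 9 9 2], max=9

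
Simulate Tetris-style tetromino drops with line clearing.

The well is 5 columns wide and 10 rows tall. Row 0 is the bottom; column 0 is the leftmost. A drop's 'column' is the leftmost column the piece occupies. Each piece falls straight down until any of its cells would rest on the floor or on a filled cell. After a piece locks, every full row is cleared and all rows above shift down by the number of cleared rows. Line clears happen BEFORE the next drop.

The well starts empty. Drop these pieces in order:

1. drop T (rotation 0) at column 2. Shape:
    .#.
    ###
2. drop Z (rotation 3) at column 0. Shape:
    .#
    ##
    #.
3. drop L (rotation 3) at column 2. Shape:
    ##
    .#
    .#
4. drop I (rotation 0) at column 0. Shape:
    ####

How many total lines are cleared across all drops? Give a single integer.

Answer: 0

Derivation:
Drop 1: T rot0 at col 2 lands with bottom-row=0; cleared 0 line(s) (total 0); column heights now [0 0 1 2 1], max=2
Drop 2: Z rot3 at col 0 lands with bottom-row=0; cleared 0 line(s) (total 0); column heights now [2 3 1 2 1], max=3
Drop 3: L rot3 at col 2 lands with bottom-row=2; cleared 0 line(s) (total 0); column heights now [2 3 5 5 1], max=5
Drop 4: I rot0 at col 0 lands with bottom-row=5; cleared 0 line(s) (total 0); column heights now [6 6 6 6 1], max=6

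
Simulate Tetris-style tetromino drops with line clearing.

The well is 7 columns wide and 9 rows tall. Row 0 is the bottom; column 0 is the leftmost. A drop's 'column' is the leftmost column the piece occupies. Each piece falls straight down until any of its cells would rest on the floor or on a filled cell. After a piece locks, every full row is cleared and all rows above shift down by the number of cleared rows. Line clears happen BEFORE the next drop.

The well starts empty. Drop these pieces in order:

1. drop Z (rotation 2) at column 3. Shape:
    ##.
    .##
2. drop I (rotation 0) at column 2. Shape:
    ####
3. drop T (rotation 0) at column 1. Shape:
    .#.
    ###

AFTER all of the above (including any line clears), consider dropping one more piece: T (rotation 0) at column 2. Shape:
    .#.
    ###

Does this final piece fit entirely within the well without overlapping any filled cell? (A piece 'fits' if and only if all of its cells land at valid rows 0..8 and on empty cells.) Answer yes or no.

Drop 1: Z rot2 at col 3 lands with bottom-row=0; cleared 0 line(s) (total 0); column heights now [0 0 0 2 2 1 0], max=2
Drop 2: I rot0 at col 2 lands with bottom-row=2; cleared 0 line(s) (total 0); column heights now [0 0 3 3 3 3 0], max=3
Drop 3: T rot0 at col 1 lands with bottom-row=3; cleared 0 line(s) (total 0); column heights now [0 4 5 4 3 3 0], max=5
Test piece T rot0 at col 2 (width 3): heights before test = [0 4 5 4 3 3 0]; fits = True

Answer: yes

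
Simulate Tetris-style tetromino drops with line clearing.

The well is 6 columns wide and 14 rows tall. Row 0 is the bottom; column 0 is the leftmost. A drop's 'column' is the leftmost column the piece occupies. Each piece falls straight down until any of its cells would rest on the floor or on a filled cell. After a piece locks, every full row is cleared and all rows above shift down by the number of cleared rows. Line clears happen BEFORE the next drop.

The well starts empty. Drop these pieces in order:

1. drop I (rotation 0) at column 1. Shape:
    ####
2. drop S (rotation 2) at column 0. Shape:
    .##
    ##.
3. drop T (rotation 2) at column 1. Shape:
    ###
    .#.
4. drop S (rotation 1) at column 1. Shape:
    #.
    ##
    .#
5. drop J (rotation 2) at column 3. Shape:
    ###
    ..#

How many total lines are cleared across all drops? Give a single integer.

Answer: 0

Derivation:
Drop 1: I rot0 at col 1 lands with bottom-row=0; cleared 0 line(s) (total 0); column heights now [0 1 1 1 1 0], max=1
Drop 2: S rot2 at col 0 lands with bottom-row=1; cleared 0 line(s) (total 0); column heights now [2 3 3 1 1 0], max=3
Drop 3: T rot2 at col 1 lands with bottom-row=3; cleared 0 line(s) (total 0); column heights now [2 5 5 5 1 0], max=5
Drop 4: S rot1 at col 1 lands with bottom-row=5; cleared 0 line(s) (total 0); column heights now [2 8 7 5 1 0], max=8
Drop 5: J rot2 at col 3 lands with bottom-row=4; cleared 0 line(s) (total 0); column heights now [2 8 7 6 6 6], max=8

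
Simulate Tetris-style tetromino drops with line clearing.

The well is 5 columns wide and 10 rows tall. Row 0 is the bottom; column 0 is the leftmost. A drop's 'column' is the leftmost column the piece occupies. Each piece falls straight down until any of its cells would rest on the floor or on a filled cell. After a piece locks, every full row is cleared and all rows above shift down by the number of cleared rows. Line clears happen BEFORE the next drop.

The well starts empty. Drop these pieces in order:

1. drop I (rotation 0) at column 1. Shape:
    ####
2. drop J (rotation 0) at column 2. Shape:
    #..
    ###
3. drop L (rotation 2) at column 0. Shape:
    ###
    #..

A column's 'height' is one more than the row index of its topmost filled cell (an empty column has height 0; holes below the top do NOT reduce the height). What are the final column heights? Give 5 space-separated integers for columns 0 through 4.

Drop 1: I rot0 at col 1 lands with bottom-row=0; cleared 0 line(s) (total 0); column heights now [0 1 1 1 1], max=1
Drop 2: J rot0 at col 2 lands with bottom-row=1; cleared 0 line(s) (total 0); column heights now [0 1 3 2 2], max=3
Drop 3: L rot2 at col 0 lands with bottom-row=2; cleared 0 line(s) (total 0); column heights now [4 4 4 2 2], max=4

Answer: 4 4 4 2 2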